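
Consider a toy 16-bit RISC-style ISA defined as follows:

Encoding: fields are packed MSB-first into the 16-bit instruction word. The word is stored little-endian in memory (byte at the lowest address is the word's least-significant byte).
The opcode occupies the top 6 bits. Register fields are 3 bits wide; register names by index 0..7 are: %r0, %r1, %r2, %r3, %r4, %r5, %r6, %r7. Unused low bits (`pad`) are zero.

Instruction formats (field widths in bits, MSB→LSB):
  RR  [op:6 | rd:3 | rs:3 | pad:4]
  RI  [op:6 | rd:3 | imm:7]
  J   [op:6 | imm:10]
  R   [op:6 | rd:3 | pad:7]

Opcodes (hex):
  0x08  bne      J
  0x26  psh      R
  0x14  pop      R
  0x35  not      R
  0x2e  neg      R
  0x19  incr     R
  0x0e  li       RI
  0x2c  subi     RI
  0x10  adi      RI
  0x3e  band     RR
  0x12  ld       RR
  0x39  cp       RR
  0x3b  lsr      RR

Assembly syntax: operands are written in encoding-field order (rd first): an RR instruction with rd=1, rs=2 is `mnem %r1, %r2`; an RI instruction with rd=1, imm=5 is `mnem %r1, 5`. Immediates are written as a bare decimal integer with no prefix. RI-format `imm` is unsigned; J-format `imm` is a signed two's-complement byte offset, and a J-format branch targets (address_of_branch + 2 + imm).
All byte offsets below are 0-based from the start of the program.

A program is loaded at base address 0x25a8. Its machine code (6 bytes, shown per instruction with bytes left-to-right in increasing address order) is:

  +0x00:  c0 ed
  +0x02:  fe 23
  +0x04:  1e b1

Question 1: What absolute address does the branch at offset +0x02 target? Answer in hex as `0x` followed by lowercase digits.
off 0x02: read fe 23 as little → 0x23fe
  top 6b → 0x8 → bne [J]
  [9:0] imm=1022 (s10→-2) = -2
  target = base 0x25a8 + off 0x02 + 2 + imm -2 = 0x25aa

0x25aa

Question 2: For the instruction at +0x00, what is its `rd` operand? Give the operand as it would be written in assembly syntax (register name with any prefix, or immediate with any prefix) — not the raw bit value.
+0x00: c0 ed ⇒ word 0xedc0 (little)
  opcode bits[15:10]=0x3b: lsr/RR
  [9:7] rd=3 = %r3
  [6:4] rs=4 = %r4

%r3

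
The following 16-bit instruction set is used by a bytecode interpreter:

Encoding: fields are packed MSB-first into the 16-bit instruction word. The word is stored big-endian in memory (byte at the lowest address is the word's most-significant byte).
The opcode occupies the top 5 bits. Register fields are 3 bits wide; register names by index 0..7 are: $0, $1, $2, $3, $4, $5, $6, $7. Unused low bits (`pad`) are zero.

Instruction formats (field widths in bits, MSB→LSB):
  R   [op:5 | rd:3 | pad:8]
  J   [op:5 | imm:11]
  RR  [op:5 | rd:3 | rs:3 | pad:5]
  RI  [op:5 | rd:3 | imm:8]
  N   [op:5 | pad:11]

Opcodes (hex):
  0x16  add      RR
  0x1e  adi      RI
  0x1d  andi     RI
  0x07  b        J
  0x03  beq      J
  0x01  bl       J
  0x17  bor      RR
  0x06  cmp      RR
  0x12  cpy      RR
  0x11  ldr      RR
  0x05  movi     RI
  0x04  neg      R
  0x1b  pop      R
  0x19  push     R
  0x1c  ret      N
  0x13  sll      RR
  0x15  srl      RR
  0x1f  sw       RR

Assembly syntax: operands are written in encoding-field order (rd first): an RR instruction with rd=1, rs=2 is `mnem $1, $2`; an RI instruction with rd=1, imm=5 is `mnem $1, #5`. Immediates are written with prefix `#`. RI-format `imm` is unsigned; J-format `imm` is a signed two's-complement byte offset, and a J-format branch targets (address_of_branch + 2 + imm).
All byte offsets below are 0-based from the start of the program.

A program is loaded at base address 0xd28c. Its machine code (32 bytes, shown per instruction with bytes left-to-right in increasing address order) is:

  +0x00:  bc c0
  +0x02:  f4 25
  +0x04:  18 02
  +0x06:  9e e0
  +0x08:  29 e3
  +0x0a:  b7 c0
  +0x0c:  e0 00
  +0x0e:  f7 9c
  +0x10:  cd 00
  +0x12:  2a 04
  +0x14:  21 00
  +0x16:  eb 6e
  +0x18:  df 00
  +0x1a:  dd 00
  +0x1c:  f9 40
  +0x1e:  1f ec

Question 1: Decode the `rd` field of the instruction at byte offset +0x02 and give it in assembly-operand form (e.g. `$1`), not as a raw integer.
@+02  big-endian(f4 25) = 0xf425
  opcode bits[15:11]=0x1e: adi/RI
  rd: (w>>8)&0x7=0x4 → $4
  imm: (w>>0)&0xff=0x25 → #37

$4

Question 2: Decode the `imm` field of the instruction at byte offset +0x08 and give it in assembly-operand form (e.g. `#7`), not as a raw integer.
#227

@+08  big-endian(29 e3) = 0x29e3
  opcode bits[15:11]=0x5: movi/RI
  rd: (w>>8)&0x7=0x1 → $1
  imm: (w>>0)&0xff=0xe3 → #227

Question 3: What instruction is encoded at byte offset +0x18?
@+18  big-endian(df 00) = 0xdf00
  top 5b → 0x1b → pop [R]
  rd: (w>>8)&0x7=0x7 → $7

pop $7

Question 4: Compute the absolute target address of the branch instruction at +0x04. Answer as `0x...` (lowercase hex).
0xd294

[04] 18 02 → 0x1802
  opcode bits[15:11]=0x3: beq/J
  [10:0] imm=2 = #2
  target = base 0xd28c + off 0x04 + 2 + imm 2 = 0xd294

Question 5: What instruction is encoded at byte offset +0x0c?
ret

@+0c  big-endian(e0 00) = 0xe000
  opcode bits[15:11]=0x1c: ret/N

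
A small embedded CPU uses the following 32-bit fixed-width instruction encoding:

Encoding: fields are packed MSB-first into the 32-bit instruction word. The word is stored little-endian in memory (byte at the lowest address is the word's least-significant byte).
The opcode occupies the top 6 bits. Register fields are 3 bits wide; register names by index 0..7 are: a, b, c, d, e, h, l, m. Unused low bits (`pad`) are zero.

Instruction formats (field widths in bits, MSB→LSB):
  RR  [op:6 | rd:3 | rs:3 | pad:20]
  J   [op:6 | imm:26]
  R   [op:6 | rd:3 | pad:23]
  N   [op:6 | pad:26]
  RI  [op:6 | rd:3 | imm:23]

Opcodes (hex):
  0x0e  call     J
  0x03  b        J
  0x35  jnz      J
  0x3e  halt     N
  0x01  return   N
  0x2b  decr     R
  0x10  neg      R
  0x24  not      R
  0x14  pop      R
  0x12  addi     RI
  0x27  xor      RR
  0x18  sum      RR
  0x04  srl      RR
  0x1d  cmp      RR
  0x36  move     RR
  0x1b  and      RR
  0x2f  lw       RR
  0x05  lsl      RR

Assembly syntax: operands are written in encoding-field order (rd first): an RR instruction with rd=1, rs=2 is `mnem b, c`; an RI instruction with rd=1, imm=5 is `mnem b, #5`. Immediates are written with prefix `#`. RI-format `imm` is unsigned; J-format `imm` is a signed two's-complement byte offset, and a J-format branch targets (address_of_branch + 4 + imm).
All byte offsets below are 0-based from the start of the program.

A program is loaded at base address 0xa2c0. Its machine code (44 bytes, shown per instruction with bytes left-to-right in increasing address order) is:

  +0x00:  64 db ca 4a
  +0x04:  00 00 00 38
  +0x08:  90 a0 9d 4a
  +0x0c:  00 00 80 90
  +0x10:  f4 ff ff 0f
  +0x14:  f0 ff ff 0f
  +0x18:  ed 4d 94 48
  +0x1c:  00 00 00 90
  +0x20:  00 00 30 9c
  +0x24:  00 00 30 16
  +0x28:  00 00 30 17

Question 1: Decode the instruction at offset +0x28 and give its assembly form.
lsl l, d

@+28  little-endian(00 00 30 17) = 0x17300000
  op=0x17300000>>26=0x5 ⇒ lsl (RR)
  rd: (w>>23)&0x7=0x6 → l
  rs: (w>>20)&0x7=0x3 → d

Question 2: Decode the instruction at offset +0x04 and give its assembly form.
[04] 00 00 00 38 → 0x38000000
  opcode bits[31:26]=0xe: call/J
  imm@[25:0]=0x0 ⇒ #0

call #0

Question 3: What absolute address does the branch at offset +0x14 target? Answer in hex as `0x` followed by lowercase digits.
@+14  little-endian(f0 ff ff 0f) = 0x0ffffff0
  op=0x0ffffff0>>26=0x3 ⇒ b (J)
  imm@[25:0]=0x3fffff0 (s26→-16) ⇒ #-16
  target = base 0xa2c0 + off 0x14 + 4 + imm -16 = 0xa2c8

0xa2c8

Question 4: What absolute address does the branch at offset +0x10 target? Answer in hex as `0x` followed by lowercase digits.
@+10  little-endian(f4 ff ff 0f) = 0x0ffffff4
  op=0x0ffffff4>>26=0x3 ⇒ b (J)
  imm@[25:0]=0x3fffff4 (s26→-12) ⇒ #-12
  target = base 0xa2c0 + off 0x10 + 4 + imm -12 = 0xa2c8

0xa2c8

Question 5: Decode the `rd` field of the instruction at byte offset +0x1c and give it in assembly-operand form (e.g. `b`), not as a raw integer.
a

+0x1c: 00 00 00 90 ⇒ word 0x90000000 (little)
  op=0x90000000>>26=0x24 ⇒ not (R)
  rd: (w>>23)&0x7=0x0 → a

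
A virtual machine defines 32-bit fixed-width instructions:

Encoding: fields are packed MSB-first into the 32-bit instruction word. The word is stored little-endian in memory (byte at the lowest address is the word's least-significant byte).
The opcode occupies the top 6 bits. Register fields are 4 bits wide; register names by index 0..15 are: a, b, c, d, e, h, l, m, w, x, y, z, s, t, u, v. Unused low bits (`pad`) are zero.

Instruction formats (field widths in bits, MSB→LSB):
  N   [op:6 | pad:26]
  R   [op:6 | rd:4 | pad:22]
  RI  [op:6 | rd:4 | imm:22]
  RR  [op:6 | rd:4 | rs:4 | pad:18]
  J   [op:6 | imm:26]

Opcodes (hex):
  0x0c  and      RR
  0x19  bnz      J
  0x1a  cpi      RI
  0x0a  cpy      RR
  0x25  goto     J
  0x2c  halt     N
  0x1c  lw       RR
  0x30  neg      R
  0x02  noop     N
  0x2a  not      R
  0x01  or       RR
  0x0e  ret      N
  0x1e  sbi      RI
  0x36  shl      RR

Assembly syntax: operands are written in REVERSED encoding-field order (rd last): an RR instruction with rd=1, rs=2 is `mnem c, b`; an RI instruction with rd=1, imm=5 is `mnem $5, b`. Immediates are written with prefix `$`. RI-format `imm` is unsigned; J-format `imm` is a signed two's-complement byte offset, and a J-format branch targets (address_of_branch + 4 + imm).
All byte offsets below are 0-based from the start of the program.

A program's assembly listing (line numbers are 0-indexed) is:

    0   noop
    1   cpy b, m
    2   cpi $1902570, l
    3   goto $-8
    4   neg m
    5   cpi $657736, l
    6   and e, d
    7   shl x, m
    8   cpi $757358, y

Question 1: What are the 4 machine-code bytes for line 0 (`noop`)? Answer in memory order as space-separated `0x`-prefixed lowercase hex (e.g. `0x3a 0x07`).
0. noop fields op=0x2:6|pad=0:26 → word 08000000h → 00 00 00 08

0x00 0x00 0x00 0x08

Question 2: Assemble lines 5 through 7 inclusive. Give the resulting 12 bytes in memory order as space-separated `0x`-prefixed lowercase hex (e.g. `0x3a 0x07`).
line 5 (cpi): pack op=0x1a:6|rd=6:4|imm=657736:22 = 0x698a0948; little→ 48 09 8a 69
line 6 (and): pack op=0xc:6|rd=3:4|rs=4:4|pad=0:18 = 0x30d00000; little→ 00 00 d0 30
line 7 (shl): pack op=0x36:6|rd=7:4|rs=9:4|pad=0:18 = 0xd9e40000; little→ 00 00 e4 d9

0x48 0x09 0x8a 0x69 0x00 0x00 0xd0 0x30 0x00 0x00 0xe4 0xd9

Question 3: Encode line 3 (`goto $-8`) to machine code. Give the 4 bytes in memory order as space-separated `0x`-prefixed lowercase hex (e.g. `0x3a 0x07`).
0xf8 0xff 0xff 0x97

3. goto fields op=0x25:6|imm=-8:26 → word 97fffff8h → f8 ff ff 97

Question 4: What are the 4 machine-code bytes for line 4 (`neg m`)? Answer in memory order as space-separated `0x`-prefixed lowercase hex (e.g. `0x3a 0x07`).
0x00 0x00 0xc0 0xc1

L4: neg op=0x30:6|rd=7:4|pad=0:22 ⇒ 0xc1c00000 ⇒ little 00 00 c0 c1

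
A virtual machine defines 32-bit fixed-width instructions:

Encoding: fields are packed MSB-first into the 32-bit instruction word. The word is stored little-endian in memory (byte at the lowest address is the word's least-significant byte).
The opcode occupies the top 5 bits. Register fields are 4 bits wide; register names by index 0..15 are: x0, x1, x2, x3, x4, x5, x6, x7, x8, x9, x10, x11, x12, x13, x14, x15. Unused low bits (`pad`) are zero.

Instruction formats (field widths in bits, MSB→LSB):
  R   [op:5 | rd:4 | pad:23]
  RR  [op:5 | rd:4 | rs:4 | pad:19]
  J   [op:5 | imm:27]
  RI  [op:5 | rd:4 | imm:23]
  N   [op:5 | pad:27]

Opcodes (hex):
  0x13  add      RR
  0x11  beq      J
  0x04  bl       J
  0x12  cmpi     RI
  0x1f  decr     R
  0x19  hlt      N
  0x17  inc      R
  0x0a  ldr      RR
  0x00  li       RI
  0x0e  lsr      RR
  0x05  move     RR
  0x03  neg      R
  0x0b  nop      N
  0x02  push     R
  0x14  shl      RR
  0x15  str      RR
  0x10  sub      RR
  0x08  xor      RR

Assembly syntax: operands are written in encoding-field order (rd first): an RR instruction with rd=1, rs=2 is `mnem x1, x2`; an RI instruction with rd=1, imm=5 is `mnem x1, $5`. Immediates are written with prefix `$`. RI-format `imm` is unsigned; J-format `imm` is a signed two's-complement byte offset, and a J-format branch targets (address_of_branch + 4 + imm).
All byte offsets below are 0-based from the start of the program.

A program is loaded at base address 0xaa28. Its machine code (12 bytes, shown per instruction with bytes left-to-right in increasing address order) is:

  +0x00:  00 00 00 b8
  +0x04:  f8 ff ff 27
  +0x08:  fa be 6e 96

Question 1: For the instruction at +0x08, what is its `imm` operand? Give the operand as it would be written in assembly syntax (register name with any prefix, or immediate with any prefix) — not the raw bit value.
$7257850

[08] fa be 6e 96 → 0x966ebefa
  opcode bits[31:27]=0x12: cmpi/RI
  [26:23] rd=12 = x12
  [22:0] imm=7257850 = $7257850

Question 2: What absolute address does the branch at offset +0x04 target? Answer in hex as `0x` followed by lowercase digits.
0xaa28

+0x04: f8 ff ff 27 ⇒ word 0x27fffff8 (little)
  opcode bits[31:27]=0x4: bl/J
  [26:0] imm=134217720 (s27→-8) = $-8
  target = base 0xaa28 + off 0x04 + 4 + imm -8 = 0xaa28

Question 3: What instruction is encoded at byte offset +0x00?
off 0x00: read 00 00 00 b8 as little → 0xb8000000
  op=0xb8000000>>27=0x17 ⇒ inc (R)
  rd: (w>>23)&0xf=0x0 → x0

inc x0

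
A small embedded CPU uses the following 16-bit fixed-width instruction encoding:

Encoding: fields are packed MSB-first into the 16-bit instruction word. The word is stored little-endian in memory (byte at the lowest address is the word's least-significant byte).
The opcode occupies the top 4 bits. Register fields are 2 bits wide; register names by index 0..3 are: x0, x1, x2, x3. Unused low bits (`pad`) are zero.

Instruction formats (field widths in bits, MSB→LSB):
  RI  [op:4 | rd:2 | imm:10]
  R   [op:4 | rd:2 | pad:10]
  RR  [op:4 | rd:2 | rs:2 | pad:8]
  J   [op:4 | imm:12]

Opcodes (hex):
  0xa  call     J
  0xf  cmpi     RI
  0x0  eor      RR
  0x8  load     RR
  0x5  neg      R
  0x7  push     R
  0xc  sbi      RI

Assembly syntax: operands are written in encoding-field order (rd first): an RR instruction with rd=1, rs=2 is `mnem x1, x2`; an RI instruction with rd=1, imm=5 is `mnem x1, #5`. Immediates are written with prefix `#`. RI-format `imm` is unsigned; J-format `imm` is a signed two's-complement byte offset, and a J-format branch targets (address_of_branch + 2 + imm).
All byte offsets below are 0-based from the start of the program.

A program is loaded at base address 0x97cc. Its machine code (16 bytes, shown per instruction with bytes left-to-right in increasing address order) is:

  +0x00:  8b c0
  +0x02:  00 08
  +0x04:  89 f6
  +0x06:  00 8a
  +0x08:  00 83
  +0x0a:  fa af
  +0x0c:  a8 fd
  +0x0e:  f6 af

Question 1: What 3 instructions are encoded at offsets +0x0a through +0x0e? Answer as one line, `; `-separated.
[0a] fa af → 0xaffa
  top 4b → 0xa → call [J]
  imm: (w>>0)&0xfff=0xffa (s12→-6) → #-6
[0c] a8 fd → 0xfda8
  top 4b → 0xf → cmpi [RI]
  rd: (w>>10)&0x3=0x3 → x3
  imm: (w>>0)&0x3ff=0x1a8 → #424
[0e] f6 af → 0xaff6
  top 4b → 0xa → call [J]
  imm: (w>>0)&0xfff=0xff6 (s12→-10) → #-10

call #-6; cmpi x3, #424; call #-10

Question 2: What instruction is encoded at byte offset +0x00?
off 0x00: read 8b c0 as little → 0xc08b
  top 4b → 0xc → sbi [RI]
  rd@[11:10]=0x0 ⇒ x0
  imm@[9:0]=0x8b ⇒ #139

sbi x0, #139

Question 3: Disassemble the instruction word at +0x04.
cmpi x1, #649

+0x04: 89 f6 ⇒ word 0xf689 (little)
  top 4b → 0xf → cmpi [RI]
  rd: (w>>10)&0x3=0x1 → x1
  imm: (w>>0)&0x3ff=0x289 → #649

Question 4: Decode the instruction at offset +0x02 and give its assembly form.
@+02  little-endian(00 08) = 0x0800
  op=0x0800>>12=0x0 ⇒ eor (RR)
  [11:10] rd=2 = x2
  [9:8] rs=0 = x0

eor x2, x0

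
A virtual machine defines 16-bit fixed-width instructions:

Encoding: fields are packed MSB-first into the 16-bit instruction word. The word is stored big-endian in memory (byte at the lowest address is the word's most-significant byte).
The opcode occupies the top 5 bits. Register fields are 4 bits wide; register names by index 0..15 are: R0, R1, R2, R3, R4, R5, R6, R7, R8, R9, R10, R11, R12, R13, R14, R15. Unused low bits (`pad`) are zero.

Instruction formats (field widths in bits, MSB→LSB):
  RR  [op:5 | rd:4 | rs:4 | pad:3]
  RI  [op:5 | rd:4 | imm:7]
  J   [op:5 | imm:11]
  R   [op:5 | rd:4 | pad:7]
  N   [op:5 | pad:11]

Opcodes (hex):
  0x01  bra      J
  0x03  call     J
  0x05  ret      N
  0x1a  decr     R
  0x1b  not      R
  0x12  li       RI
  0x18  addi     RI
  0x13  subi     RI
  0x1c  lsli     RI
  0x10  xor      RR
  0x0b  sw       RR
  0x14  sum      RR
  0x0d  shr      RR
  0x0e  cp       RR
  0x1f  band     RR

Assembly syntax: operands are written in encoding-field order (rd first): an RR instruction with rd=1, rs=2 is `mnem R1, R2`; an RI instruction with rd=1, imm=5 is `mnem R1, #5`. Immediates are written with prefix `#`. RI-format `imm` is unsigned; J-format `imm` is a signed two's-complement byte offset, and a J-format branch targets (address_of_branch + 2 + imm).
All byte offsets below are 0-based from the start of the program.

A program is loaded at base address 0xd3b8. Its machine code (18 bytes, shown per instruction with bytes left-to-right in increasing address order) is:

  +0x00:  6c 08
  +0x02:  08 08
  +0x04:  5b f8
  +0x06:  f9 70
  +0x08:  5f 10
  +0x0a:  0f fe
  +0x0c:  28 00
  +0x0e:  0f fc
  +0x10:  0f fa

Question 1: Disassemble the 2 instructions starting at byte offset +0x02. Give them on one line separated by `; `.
bra #8; sw R7, R15

[02] 08 08 → 0x0808
  top 5b → 0x1 → bra [J]
  [10:0] imm=8 = #8
[04] 5b f8 → 0x5bf8
  top 5b → 0xb → sw [RR]
  [10:7] rd=7 = R7
  [6:3] rs=15 = R15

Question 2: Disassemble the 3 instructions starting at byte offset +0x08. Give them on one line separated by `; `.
off 0x08: read 5f 10 as big → 0x5f10
  op=0x5f10>>11=0xb ⇒ sw (RR)
  [10:7] rd=14 = R14
  [6:3] rs=2 = R2
off 0x0a: read 0f fe as big → 0x0ffe
  op=0x0ffe>>11=0x1 ⇒ bra (J)
  [10:0] imm=2046 (s11→-2) = #-2
off 0x0c: read 28 00 as big → 0x2800
  op=0x2800>>11=0x5 ⇒ ret (N)

sw R14, R2; bra #-2; ret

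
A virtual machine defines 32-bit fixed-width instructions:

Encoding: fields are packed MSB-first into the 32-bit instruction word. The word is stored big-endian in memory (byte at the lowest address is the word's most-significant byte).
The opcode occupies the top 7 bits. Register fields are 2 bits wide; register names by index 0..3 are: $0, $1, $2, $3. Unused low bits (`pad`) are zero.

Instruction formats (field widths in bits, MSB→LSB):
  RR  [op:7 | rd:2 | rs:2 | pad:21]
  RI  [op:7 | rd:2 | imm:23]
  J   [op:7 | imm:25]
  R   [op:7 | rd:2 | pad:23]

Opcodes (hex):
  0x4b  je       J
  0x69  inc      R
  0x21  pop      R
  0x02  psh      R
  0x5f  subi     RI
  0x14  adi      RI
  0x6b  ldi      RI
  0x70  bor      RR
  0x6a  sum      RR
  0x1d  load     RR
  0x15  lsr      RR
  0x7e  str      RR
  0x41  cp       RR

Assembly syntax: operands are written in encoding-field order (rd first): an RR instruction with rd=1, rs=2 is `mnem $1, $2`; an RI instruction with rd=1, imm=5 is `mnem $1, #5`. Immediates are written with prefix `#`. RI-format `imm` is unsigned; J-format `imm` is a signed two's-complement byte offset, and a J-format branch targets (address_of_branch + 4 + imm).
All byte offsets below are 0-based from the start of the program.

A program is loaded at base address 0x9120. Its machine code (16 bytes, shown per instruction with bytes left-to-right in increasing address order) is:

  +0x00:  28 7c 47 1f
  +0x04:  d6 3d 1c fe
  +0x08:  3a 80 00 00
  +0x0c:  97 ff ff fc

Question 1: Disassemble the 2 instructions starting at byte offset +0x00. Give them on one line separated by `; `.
adi $0, #8144671; ldi $0, #4005118

[00] 28 7c 47 1f → 0x287c471f
  op=0x287c471f>>25=0x14 ⇒ adi (RI)
  rd: (w>>23)&0x3=0x0 → $0
  imm: (w>>0)&0x7fffff=0x7c471f → #8144671
[04] d6 3d 1c fe → 0xd63d1cfe
  op=0xd63d1cfe>>25=0x6b ⇒ ldi (RI)
  rd: (w>>23)&0x3=0x0 → $0
  imm: (w>>0)&0x7fffff=0x3d1cfe → #4005118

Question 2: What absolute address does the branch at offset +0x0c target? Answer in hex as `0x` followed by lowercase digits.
0x912c

[0c] 97 ff ff fc → 0x97fffffc
  op=0x97fffffc>>25=0x4b ⇒ je (J)
  [24:0] imm=33554428 (s25→-4) = #-4
  target = base 0x9120 + off 0x0c + 4 + imm -4 = 0x912c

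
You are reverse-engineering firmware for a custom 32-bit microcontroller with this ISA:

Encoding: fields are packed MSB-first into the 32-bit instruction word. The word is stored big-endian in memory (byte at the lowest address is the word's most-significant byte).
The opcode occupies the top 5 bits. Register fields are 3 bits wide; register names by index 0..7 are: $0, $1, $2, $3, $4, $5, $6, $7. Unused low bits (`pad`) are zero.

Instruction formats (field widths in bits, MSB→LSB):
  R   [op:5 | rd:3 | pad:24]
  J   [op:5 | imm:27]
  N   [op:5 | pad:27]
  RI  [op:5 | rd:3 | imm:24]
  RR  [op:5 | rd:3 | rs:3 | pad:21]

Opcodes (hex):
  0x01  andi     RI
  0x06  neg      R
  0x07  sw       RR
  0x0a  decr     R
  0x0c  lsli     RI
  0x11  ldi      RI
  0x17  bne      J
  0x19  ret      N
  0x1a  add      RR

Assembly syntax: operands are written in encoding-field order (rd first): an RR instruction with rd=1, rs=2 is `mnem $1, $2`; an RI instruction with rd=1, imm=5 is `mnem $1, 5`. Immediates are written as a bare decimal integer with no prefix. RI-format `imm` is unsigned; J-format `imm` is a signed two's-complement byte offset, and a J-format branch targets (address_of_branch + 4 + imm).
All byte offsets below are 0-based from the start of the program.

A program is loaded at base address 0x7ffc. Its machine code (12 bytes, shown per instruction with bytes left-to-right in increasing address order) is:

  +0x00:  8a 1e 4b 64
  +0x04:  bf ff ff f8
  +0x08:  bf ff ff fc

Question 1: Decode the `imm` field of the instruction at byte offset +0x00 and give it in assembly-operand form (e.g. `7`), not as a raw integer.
@+00  big-endian(8a 1e 4b 64) = 0x8a1e4b64
  opcode bits[31:27]=0x11: ldi/RI
  rd@[26:24]=0x2 ⇒ $2
  imm@[23:0]=0x1e4b64 ⇒ 1985380

1985380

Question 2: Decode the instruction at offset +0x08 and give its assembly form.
[08] bf ff ff fc → 0xbffffffc
  top 5b → 0x17 → bne [J]
  imm@[26:0]=0x7fffffc (s27→-4) ⇒ -4

bne -4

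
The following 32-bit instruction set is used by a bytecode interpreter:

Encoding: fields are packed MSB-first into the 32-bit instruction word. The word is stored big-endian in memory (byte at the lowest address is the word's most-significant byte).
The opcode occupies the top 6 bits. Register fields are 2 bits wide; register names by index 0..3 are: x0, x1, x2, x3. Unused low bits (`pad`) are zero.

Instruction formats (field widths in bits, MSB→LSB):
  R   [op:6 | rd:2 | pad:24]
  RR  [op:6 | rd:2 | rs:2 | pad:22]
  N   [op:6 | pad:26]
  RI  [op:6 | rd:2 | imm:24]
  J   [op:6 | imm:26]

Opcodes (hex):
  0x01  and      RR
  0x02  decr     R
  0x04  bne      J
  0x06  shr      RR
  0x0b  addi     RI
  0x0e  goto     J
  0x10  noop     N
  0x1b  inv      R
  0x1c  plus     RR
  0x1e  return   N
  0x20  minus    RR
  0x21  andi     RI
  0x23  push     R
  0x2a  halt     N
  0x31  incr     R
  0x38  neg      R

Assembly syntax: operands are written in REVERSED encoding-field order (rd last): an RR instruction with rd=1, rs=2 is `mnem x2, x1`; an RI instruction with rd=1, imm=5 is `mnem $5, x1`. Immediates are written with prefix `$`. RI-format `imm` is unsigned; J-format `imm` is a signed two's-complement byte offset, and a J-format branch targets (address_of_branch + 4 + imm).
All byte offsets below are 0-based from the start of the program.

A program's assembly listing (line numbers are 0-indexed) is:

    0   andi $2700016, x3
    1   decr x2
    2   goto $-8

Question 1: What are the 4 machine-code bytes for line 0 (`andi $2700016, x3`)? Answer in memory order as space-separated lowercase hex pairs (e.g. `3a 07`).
87 29 32 f0

L0: andi op=0x21:6|rd=3:2|imm=2700016:24 ⇒ 0x872932f0 ⇒ big 87 29 32 f0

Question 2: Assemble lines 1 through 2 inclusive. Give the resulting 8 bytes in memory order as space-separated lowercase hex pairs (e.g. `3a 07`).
line 1 (decr): pack op=0x2:6|rd=2:2|pad=0:24 = 0x0a000000; big→ 0a 00 00 00
line 2 (goto): pack op=0xe:6|imm=-8:26 = 0x3bfffff8; big→ 3b ff ff f8

0a 00 00 00 3b ff ff f8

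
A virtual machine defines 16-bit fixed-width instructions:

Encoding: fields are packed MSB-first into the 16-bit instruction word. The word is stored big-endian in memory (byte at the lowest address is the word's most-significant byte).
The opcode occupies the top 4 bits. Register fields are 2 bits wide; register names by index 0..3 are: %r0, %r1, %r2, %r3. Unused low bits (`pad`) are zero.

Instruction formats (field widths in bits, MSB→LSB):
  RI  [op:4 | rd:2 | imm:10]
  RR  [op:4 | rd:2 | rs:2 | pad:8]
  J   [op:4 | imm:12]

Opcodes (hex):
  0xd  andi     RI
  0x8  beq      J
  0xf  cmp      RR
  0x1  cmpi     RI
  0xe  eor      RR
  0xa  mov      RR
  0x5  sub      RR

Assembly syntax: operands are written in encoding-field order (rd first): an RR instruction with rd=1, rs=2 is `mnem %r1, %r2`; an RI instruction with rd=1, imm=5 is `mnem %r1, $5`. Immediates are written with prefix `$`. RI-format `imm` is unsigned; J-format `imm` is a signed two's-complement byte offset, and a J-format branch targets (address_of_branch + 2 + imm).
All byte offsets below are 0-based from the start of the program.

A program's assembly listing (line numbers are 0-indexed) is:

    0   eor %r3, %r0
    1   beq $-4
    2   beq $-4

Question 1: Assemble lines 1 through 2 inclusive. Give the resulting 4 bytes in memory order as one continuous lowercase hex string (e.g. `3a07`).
1. beq fields op=0x8:4|imm=-4:12 → word 8ffch → 8f fc
2. beq fields op=0x8:4|imm=-4:12 → word 8ffch → 8f fc

8ffc8ffc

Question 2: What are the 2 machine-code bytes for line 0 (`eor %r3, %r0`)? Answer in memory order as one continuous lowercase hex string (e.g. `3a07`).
L0: eor op=0xe:4|rd=3:2|rs=0:2|pad=0:8 ⇒ 0xec00 ⇒ big ec 00

ec00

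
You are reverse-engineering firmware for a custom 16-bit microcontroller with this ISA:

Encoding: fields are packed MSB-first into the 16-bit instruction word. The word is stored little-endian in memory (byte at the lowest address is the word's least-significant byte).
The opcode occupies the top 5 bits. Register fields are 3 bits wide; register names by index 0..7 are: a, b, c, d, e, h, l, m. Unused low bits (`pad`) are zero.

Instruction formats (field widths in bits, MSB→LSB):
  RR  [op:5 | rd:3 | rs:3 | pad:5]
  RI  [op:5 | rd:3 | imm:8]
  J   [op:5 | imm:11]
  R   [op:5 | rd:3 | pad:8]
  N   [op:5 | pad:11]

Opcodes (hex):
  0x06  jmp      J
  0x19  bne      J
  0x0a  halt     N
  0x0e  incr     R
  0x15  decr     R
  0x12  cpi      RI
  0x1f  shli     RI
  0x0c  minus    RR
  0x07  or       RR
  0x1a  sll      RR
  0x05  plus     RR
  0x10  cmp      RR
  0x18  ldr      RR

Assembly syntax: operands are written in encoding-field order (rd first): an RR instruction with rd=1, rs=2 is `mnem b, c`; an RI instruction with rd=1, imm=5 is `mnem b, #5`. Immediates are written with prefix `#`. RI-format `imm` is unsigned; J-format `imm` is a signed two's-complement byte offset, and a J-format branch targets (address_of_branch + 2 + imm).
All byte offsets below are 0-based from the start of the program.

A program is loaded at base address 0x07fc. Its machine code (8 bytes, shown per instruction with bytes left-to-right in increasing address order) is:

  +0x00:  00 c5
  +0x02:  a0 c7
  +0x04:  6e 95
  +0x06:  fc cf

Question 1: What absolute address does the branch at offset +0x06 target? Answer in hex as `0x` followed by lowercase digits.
0x0800

+0x06: fc cf ⇒ word 0xcffc (little)
  op=0xcffc>>11=0x19 ⇒ bne (J)
  imm@[10:0]=0x7fc (s11→-4) ⇒ #-4
  target = base 0x07fc + off 0x06 + 2 + imm -4 = 0x0800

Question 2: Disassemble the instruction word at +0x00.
ldr h, a

[00] 00 c5 → 0xc500
  op=0xc500>>11=0x18 ⇒ ldr (RR)
  rd: (w>>8)&0x7=0x5 → h
  rs: (w>>5)&0x7=0x0 → a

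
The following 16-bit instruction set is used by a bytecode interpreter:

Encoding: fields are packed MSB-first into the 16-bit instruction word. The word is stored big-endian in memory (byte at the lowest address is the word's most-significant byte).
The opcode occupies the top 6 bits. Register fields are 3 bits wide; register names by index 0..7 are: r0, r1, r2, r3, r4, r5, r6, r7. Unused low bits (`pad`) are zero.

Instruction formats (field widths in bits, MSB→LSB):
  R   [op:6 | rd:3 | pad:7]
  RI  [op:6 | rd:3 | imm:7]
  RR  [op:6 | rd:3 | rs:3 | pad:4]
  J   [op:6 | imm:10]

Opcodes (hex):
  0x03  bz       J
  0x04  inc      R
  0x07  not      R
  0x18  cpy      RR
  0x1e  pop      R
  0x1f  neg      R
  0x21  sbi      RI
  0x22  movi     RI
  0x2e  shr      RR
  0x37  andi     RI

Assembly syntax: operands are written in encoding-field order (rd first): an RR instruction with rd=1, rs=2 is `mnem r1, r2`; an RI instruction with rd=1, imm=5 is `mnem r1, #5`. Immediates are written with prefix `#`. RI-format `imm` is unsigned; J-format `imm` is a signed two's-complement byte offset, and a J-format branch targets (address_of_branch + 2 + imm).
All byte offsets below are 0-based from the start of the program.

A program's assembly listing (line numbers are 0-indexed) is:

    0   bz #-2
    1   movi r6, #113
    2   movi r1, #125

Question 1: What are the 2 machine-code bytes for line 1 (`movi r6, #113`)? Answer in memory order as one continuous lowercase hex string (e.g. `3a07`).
8b71

1. movi fields op=0x22:6|rd=6:3|imm=113:7 → word 8b71h → 8b 71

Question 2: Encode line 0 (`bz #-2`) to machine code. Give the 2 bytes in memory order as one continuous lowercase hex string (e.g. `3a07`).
0ffe

0. bz fields op=0x3:6|imm=-2:10 → word 0ffeh → 0f fe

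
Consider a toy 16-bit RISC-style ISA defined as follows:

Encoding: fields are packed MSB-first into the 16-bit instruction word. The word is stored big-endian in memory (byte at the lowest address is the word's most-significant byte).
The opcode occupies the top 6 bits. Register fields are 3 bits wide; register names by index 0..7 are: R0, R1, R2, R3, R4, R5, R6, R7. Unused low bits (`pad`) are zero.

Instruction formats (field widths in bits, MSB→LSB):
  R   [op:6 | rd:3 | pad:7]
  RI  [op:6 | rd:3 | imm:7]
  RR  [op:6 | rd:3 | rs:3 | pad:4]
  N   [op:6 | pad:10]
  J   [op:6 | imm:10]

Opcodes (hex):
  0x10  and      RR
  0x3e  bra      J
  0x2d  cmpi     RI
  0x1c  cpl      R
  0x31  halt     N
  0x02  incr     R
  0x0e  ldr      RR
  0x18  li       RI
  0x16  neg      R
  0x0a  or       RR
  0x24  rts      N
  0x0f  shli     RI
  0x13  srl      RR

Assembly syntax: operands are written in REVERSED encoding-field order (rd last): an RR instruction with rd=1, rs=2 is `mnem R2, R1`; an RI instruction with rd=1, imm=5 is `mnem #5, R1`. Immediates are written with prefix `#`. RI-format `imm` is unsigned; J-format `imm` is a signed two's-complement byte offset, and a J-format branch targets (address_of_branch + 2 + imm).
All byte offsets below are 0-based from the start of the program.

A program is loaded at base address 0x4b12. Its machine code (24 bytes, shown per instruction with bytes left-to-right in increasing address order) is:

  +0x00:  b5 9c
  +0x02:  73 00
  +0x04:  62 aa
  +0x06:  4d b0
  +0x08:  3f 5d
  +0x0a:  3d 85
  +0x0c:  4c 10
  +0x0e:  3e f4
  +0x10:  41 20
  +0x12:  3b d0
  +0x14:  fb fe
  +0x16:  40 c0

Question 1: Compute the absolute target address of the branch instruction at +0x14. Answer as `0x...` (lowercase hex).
0x4b26

@+14  big-endian(fb fe) = 0xfbfe
  top 6b → 0x3e → bra [J]
  [9:0] imm=1022 (s10→-2) = #-2
  target = base 0x4b12 + off 0x14 + 2 + imm -2 = 0x4b26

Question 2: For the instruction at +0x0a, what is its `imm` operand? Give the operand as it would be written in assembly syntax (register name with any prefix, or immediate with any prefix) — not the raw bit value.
#5

+0x0a: 3d 85 ⇒ word 0x3d85 (big)
  opcode bits[15:10]=0xf: shli/RI
  rd@[9:7]=0x3 ⇒ R3
  imm@[6:0]=0x5 ⇒ #5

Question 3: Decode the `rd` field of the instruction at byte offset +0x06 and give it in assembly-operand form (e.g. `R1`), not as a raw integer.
[06] 4d b0 → 0x4db0
  top 6b → 0x13 → srl [RR]
  rd@[9:7]=0x3 ⇒ R3
  rs@[6:4]=0x3 ⇒ R3

R3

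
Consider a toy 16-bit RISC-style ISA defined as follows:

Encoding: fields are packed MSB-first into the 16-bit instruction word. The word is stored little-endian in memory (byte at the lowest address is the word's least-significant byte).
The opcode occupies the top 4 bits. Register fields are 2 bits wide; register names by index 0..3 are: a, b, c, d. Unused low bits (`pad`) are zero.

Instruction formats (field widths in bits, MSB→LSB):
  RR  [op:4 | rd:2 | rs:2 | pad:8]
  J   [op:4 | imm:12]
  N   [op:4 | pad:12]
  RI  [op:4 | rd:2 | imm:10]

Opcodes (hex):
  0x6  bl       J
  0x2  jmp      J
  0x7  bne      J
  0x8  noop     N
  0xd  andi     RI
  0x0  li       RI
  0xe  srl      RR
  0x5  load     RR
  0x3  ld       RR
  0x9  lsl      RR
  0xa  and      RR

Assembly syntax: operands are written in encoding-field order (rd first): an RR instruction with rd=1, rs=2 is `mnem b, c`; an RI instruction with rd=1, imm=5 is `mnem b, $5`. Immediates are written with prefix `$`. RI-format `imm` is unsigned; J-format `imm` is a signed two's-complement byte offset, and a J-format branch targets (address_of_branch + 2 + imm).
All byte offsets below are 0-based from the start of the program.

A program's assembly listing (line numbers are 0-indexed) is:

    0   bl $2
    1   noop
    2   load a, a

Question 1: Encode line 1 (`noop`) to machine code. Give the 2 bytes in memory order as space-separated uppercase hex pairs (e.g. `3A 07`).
00 80

1. noop fields op=0x8:4|pad=0:12 → word 8000h → 00 80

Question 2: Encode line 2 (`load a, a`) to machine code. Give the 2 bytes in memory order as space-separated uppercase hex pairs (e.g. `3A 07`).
line 2 (load): pack op=0x5:4|rd=0:2|rs=0:2|pad=0:8 = 0x5000; little→ 00 50

00 50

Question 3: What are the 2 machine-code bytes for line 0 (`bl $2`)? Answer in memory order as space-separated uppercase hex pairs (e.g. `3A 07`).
L0: bl op=0x6:4|imm=2:12 ⇒ 0x6002 ⇒ little 02 60

02 60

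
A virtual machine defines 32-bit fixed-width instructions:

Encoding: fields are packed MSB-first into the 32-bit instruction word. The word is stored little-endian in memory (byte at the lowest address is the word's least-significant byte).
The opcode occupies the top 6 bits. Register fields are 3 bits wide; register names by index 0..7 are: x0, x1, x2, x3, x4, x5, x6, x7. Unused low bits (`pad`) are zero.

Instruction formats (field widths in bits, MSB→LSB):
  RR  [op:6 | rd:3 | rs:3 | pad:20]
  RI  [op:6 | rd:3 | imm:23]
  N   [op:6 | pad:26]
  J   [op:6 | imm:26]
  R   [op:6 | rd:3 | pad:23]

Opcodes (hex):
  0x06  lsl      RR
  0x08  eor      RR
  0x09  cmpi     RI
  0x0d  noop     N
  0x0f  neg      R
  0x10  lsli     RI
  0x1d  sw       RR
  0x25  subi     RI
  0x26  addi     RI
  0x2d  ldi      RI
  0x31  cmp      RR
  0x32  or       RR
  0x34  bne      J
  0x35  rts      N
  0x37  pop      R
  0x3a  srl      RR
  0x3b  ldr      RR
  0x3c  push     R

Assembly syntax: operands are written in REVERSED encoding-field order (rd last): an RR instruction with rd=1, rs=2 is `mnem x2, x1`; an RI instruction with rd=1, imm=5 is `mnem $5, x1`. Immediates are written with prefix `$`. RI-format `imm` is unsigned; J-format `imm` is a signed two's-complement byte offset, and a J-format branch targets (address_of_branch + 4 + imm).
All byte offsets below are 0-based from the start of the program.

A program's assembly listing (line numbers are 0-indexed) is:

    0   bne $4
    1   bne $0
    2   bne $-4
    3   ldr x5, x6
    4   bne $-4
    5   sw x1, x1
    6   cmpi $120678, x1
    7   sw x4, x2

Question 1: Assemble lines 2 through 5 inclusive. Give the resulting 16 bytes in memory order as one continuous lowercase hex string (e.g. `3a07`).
fcffffd3000050effcffffd300009074

L2: bne op=0x34:6|imm=-4:26 ⇒ 0xd3fffffc ⇒ little fc ff ff d3
L3: ldr op=0x3b:6|rd=6:3|rs=5:3|pad=0:20 ⇒ 0xef500000 ⇒ little 00 00 50 ef
L4: bne op=0x34:6|imm=-4:26 ⇒ 0xd3fffffc ⇒ little fc ff ff d3
L5: sw op=0x1d:6|rd=1:3|rs=1:3|pad=0:20 ⇒ 0x74900000 ⇒ little 00 00 90 74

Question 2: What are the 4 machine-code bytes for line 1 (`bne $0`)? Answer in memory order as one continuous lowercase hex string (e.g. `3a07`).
000000d0

1. bne fields op=0x34:6|imm=0:26 → word d0000000h → 00 00 00 d0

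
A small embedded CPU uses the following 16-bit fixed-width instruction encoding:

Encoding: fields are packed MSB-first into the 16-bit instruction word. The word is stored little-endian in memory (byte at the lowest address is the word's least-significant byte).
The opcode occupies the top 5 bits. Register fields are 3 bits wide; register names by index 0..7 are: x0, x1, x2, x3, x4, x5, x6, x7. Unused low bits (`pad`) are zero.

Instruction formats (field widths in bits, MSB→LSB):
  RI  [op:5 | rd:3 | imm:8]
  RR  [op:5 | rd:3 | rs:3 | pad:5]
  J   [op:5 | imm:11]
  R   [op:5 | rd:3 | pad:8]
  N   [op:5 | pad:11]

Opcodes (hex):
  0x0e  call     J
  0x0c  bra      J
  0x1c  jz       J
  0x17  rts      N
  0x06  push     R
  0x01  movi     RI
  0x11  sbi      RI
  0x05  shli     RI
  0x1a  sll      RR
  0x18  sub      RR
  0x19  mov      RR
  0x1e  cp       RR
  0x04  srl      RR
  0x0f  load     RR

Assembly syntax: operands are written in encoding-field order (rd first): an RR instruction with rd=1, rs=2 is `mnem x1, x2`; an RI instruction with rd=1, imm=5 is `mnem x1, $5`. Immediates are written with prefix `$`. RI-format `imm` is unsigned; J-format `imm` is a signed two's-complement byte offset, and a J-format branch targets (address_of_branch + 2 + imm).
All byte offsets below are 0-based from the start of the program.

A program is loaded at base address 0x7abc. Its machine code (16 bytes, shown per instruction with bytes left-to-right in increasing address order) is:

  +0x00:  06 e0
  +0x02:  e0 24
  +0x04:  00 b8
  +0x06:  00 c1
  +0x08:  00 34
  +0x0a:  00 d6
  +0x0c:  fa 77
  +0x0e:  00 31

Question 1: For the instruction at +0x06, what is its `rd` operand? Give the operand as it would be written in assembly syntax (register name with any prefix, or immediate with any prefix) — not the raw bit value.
[06] 00 c1 → 0xc100
  opcode bits[15:11]=0x18: sub/RR
  [10:8] rd=1 = x1
  [7:5] rs=0 = x0

x1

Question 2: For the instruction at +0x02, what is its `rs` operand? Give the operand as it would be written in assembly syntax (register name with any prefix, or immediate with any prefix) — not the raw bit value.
[02] e0 24 → 0x24e0
  opcode bits[15:11]=0x4: srl/RR
  rd: (w>>8)&0x7=0x4 → x4
  rs: (w>>5)&0x7=0x7 → x7

x7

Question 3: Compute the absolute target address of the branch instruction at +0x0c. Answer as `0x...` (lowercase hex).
@+0c  little-endian(fa 77) = 0x77fa
  opcode bits[15:11]=0xe: call/J
  [10:0] imm=2042 (s11→-6) = $-6
  target = base 0x7abc + off 0x0c + 2 + imm -6 = 0x7ac4

0x7ac4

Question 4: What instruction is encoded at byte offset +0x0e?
off 0x0e: read 00 31 as little → 0x3100
  top 5b → 0x6 → push [R]
  rd@[10:8]=0x1 ⇒ x1

push x1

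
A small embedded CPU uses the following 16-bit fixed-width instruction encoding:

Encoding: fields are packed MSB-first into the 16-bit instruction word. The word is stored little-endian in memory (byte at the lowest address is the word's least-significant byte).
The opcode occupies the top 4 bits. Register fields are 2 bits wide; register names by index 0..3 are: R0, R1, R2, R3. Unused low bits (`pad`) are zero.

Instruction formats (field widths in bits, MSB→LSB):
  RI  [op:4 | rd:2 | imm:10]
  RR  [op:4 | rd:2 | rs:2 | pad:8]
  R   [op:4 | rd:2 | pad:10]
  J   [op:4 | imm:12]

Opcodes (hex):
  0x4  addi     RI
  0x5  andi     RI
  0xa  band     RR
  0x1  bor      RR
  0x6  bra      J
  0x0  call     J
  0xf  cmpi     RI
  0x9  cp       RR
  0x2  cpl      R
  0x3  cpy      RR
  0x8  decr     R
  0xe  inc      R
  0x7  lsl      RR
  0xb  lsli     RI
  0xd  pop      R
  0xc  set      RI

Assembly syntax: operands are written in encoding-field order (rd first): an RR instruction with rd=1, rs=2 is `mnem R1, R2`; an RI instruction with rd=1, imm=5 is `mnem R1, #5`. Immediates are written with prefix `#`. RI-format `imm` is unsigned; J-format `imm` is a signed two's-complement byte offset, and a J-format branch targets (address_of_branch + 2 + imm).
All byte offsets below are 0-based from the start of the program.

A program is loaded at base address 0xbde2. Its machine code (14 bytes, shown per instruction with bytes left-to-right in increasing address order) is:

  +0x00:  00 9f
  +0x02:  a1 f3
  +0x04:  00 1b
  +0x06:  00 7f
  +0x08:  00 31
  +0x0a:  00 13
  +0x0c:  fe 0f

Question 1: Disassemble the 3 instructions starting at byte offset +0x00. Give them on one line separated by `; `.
@+00  little-endian(00 9f) = 0x9f00
  op=0x9f00>>12=0x9 ⇒ cp (RR)
  rd: (w>>10)&0x3=0x3 → R3
  rs: (w>>8)&0x3=0x3 → R3
@+02  little-endian(a1 f3) = 0xf3a1
  op=0xf3a1>>12=0xf ⇒ cmpi (RI)
  rd: (w>>10)&0x3=0x0 → R0
  imm: (w>>0)&0x3ff=0x3a1 → #929
@+04  little-endian(00 1b) = 0x1b00
  op=0x1b00>>12=0x1 ⇒ bor (RR)
  rd: (w>>10)&0x3=0x2 → R2
  rs: (w>>8)&0x3=0x3 → R3

cp R3, R3; cmpi R0, #929; bor R2, R3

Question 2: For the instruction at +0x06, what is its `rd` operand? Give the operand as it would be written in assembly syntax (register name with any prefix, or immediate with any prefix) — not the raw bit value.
R3

+0x06: 00 7f ⇒ word 0x7f00 (little)
  op=0x7f00>>12=0x7 ⇒ lsl (RR)
  [11:10] rd=3 = R3
  [9:8] rs=3 = R3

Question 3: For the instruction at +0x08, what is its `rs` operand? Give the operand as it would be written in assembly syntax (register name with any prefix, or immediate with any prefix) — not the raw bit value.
R1

off 0x08: read 00 31 as little → 0x3100
  op=0x3100>>12=0x3 ⇒ cpy (RR)
  rd: (w>>10)&0x3=0x0 → R0
  rs: (w>>8)&0x3=0x1 → R1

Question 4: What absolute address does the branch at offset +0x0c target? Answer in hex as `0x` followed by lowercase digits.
+0x0c: fe 0f ⇒ word 0x0ffe (little)
  op=0x0ffe>>12=0x0 ⇒ call (J)
  imm@[11:0]=0xffe (s12→-2) ⇒ #-2
  target = base 0xbde2 + off 0x0c + 2 + imm -2 = 0xbdee

0xbdee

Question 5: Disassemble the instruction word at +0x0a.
off 0x0a: read 00 13 as little → 0x1300
  top 4b → 0x1 → bor [RR]
  rd@[11:10]=0x0 ⇒ R0
  rs@[9:8]=0x3 ⇒ R3

bor R0, R3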